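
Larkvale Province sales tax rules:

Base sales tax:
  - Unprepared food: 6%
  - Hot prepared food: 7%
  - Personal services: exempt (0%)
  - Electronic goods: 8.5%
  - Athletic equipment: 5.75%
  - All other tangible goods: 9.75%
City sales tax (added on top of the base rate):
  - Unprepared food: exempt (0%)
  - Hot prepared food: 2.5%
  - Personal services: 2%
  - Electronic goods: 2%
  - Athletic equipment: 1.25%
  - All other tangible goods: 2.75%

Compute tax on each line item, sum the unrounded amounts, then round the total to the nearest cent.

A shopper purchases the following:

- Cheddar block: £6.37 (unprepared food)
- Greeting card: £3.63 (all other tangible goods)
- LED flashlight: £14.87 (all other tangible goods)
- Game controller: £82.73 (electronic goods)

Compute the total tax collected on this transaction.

£11.38

Cheddar block £6.37: unprepared food → 6% + 0% city = 6% → £0.3822
Greeting card £3.63: all other tangible goods → 9.75% + 2.75% city = 12.5% → £0.45375
LED flashlight £14.87: all other tangible goods → 9.75% + 2.75% city = 12.5% → £1.85875
Game controller £82.73: electronic goods → 8.5% + 2% city = 10.5% → £8.68665
Unrounded tax sum = £11.38135 → £11.38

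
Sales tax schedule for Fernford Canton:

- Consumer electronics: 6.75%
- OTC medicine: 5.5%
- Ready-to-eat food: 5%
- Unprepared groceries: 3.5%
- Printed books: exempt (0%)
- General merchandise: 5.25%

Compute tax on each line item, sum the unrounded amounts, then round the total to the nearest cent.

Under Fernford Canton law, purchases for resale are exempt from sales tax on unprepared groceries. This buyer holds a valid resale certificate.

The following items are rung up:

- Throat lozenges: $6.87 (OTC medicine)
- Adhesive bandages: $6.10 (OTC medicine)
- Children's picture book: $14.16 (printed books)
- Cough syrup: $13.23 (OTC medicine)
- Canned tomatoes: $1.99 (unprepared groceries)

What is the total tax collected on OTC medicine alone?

Throat lozenges $6.87: OTC medicine → 5.5% → $0.37785
Adhesive bandages $6.10: OTC medicine → 5.5% → $0.3355
Cough syrup $13.23: OTC medicine → 5.5% → $0.72765
Tax on OTC medicine: unrounded sum = $1.441 → $1.44

$1.44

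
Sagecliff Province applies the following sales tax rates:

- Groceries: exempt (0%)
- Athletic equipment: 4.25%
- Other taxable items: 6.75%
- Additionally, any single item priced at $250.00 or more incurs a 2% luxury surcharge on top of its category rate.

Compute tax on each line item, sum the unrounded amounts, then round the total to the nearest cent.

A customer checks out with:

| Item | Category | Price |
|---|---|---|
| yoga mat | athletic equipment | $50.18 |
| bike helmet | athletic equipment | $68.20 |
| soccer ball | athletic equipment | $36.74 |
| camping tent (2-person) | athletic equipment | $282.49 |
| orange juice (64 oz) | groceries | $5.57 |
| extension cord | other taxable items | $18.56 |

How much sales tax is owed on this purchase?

$25.50

Yoga mat $50.18: athletic equipment → 4.25% → $2.13265
Bike helmet $68.20: athletic equipment → 4.25% → $2.8985
Soccer ball $36.74: athletic equipment → 4.25% → $1.56145
Camping tent (2-person) $282.49: athletic equipment → 4.25% + 2% surcharge = 6.25% → $17.655625
Orange juice (64 oz) $5.57: groceries → 0% → $0.00
Extension cord $18.56: other taxable items → 6.75% → $1.2528
Unrounded tax sum = $25.501025 → $25.50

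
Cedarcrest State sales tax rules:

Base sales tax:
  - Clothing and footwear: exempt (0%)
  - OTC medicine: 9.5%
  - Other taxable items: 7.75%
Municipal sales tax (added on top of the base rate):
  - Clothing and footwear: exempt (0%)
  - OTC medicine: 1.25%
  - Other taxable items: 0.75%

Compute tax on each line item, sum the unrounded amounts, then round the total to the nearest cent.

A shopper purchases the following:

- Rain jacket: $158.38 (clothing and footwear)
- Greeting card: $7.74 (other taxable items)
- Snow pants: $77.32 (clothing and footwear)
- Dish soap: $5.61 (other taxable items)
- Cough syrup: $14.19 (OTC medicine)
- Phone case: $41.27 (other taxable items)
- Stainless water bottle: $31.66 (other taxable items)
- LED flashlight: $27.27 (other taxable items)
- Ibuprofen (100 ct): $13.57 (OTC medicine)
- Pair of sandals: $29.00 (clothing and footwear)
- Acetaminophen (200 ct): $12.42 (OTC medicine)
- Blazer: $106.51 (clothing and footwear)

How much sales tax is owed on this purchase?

Rain jacket $158.38: clothing and footwear → 0% + 0% municipal = 0% → $0.00
Greeting card $7.74: other taxable items → 7.75% + 0.75% municipal = 8.5% → $0.6579
Snow pants $77.32: clothing and footwear → 0% + 0% municipal = 0% → $0.00
Dish soap $5.61: other taxable items → 7.75% + 0.75% municipal = 8.5% → $0.47685
Cough syrup $14.19: OTC medicine → 9.5% + 1.25% municipal = 10.75% → $1.525425
Phone case $41.27: other taxable items → 7.75% + 0.75% municipal = 8.5% → $3.50795
Stainless water bottle $31.66: other taxable items → 7.75% + 0.75% municipal = 8.5% → $2.6911
LED flashlight $27.27: other taxable items → 7.75% + 0.75% municipal = 8.5% → $2.31795
Ibuprofen (100 ct) $13.57: OTC medicine → 9.5% + 1.25% municipal = 10.75% → $1.458775
Pair of sandals $29.00: clothing and footwear → 0% + 0% municipal = 0% → $0.00
Acetaminophen (200 ct) $12.42: OTC medicine → 9.5% + 1.25% municipal = 10.75% → $1.33515
Blazer $106.51: clothing and footwear → 0% + 0% municipal = 0% → $0.00
Unrounded tax sum = $13.9711 → $13.97

$13.97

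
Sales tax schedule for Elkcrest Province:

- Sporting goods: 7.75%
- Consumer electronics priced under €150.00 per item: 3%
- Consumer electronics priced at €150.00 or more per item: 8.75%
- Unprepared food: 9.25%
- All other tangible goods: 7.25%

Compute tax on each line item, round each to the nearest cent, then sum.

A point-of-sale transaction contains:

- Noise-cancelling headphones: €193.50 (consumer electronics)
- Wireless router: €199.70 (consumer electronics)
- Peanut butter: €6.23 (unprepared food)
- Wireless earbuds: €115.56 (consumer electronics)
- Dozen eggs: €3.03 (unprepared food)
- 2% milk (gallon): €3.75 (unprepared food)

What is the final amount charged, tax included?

Noise-cancelling headphones €193.50: consumer electronics, €150.00 or more → 8.75% → €16.93
Wireless router €199.70: consumer electronics, €150.00 or more → 8.75% → €17.47
Peanut butter €6.23: unprepared food → 9.25% → €0.58
Wireless earbuds €115.56: consumer electronics, under €150.00 → 3% → €3.47
Dozen eggs €3.03: unprepared food → 9.25% → €0.28
2% milk (gallon) €3.75: unprepared food → 9.25% → €0.35
Subtotal = €521.77; tax = €39.08; total due = €560.85

€560.85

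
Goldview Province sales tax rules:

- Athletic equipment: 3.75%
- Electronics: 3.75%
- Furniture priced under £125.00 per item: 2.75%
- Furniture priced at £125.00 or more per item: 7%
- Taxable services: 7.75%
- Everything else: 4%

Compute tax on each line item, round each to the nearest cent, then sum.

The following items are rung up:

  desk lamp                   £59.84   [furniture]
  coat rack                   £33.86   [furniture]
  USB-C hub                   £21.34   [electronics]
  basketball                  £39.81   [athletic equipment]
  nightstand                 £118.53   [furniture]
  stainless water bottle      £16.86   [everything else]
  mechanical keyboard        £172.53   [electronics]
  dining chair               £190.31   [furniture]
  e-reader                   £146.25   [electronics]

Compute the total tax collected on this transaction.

Desk lamp £59.84: furniture, under £125.00 → 2.75% → £1.65
Coat rack £33.86: furniture, under £125.00 → 2.75% → £0.93
USB-C hub £21.34: electronics → 3.75% → £0.80
Basketball £39.81: athletic equipment → 3.75% → £1.49
Nightstand £118.53: furniture, under £125.00 → 2.75% → £3.26
Stainless water bottle £16.86: everything else → 4% → £0.67
Mechanical keyboard £172.53: electronics → 3.75% → £6.47
Dining chair £190.31: furniture, £125.00 or more → 7% → £13.32
E-reader £146.25: electronics → 3.75% → £5.48
Total tax = £1.65 + £0.93 + £0.80 + £1.49 + £3.26 + £0.67 + £6.47 + £13.32 + £5.48 = £34.07

£34.07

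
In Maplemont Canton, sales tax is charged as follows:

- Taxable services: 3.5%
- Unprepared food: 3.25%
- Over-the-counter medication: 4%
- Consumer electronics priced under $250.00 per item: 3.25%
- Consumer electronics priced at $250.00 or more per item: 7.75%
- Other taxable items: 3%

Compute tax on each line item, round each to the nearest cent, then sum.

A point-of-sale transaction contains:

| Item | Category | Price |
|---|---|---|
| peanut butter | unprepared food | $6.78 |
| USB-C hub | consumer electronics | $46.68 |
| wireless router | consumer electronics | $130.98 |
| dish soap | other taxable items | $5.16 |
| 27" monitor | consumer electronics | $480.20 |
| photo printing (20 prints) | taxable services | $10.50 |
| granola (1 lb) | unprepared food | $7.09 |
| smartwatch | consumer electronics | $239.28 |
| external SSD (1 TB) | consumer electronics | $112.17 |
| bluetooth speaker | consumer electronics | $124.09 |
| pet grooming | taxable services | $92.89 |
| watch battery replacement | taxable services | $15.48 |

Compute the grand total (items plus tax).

$1334.52

Peanut butter $6.78: unprepared food → 3.25% → $0.22
USB-C hub $46.68: consumer electronics, under $250.00 → 3.25% → $1.52
Wireless router $130.98: consumer electronics, under $250.00 → 3.25% → $4.26
Dish soap $5.16: other taxable items → 3% → $0.15
27" monitor $480.20: consumer electronics, $250.00 or more → 7.75% → $37.22
Photo printing (20 prints) $10.50: taxable services → 3.5% → $0.37
Granola (1 lb) $7.09: unprepared food → 3.25% → $0.23
Smartwatch $239.28: consumer electronics, under $250.00 → 3.25% → $7.78
External SSD (1 TB) $112.17: consumer electronics, under $250.00 → 3.25% → $3.65
Bluetooth speaker $124.09: consumer electronics, under $250.00 → 3.25% → $4.03
Pet grooming $92.89: taxable services → 3.5% → $3.25
Watch battery replacement $15.48: taxable services → 3.5% → $0.54
Subtotal = $1271.30; tax = $63.22; total due = $1334.52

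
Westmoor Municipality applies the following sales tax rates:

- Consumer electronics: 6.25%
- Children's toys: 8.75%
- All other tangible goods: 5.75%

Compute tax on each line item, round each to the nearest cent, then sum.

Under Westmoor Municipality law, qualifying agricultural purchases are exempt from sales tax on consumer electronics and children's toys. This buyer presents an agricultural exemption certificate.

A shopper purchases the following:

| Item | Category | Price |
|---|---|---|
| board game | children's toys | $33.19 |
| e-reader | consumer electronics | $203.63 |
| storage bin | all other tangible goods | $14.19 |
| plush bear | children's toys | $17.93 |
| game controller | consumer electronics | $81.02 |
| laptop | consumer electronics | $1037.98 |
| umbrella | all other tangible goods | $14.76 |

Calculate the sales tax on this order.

$1.67

Board game $33.19: children's toys, buyer-exempt → 0% → $0.00
E-reader $203.63: consumer electronics, buyer-exempt → 0% → $0.00
Storage bin $14.19: all other tangible goods → 5.75% → $0.82
Plush bear $17.93: children's toys, buyer-exempt → 0% → $0.00
Game controller $81.02: consumer electronics, buyer-exempt → 0% → $0.00
Laptop $1037.98: consumer electronics, buyer-exempt → 0% → $0.00
Umbrella $14.76: all other tangible goods → 5.75% → $0.85
Total tax = $0.82 + $0.85 = $1.67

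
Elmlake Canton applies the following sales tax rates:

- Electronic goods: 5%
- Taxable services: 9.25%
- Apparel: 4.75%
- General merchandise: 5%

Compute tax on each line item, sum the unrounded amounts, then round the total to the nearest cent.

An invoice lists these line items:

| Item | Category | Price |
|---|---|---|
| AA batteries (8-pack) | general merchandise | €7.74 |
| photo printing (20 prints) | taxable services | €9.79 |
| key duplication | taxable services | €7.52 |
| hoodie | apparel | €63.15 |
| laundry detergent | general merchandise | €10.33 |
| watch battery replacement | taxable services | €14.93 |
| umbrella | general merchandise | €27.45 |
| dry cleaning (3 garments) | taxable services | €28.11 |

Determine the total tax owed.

AA batteries (8-pack) €7.74: general merchandise → 5% → €0.387
Photo printing (20 prints) €9.79: taxable services → 9.25% → €0.905575
Key duplication €7.52: taxable services → 9.25% → €0.6956
Hoodie €63.15: apparel → 4.75% → €2.999625
Laundry detergent €10.33: general merchandise → 5% → €0.5165
Watch battery replacement €14.93: taxable services → 9.25% → €1.381025
Umbrella €27.45: general merchandise → 5% → €1.3725
Dry cleaning (3 garments) €28.11: taxable services → 9.25% → €2.600175
Unrounded tax sum = €10.858 → €10.86

€10.86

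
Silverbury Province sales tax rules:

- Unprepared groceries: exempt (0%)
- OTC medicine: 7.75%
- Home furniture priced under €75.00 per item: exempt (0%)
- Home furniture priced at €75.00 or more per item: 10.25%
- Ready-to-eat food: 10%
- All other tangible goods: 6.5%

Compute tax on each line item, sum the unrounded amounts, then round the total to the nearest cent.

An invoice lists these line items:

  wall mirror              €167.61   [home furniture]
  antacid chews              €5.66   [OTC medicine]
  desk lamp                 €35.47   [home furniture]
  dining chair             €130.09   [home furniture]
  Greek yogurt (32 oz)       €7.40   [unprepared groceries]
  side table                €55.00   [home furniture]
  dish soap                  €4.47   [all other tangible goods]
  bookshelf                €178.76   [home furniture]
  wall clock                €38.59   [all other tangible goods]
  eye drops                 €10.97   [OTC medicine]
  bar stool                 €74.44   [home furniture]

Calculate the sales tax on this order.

Wall mirror €167.61: home furniture, €75.00 or more → 10.25% → €17.180025
Antacid chews €5.66: OTC medicine → 7.75% → €0.43865
Desk lamp €35.47: home furniture, under €75.00 → 0% → €0.00
Dining chair €130.09: home furniture, €75.00 or more → 10.25% → €13.334225
Greek yogurt (32 oz) €7.40: unprepared groceries → 0% → €0.00
Side table €55.00: home furniture, under €75.00 → 0% → €0.00
Dish soap €4.47: all other tangible goods → 6.5% → €0.29055
Bookshelf €178.76: home furniture, €75.00 or more → 10.25% → €18.3229
Wall clock €38.59: all other tangible goods → 6.5% → €2.50835
Eye drops €10.97: OTC medicine → 7.75% → €0.850175
Bar stool €74.44: home furniture, under €75.00 → 0% → €0.00
Unrounded tax sum = €52.924875 → €52.92

€52.92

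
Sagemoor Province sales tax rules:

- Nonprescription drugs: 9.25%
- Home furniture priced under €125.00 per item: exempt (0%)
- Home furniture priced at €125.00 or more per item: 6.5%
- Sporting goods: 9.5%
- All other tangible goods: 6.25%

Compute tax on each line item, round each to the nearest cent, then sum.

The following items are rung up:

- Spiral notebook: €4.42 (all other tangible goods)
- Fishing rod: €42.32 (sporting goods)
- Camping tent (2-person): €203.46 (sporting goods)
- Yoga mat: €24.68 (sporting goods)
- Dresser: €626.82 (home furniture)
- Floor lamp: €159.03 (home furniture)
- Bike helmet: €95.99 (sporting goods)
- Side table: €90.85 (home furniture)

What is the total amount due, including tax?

Spiral notebook €4.42: all other tangible goods → 6.25% → €0.28
Fishing rod €42.32: sporting goods → 9.5% → €4.02
Camping tent (2-person) €203.46: sporting goods → 9.5% → €19.33
Yoga mat €24.68: sporting goods → 9.5% → €2.34
Dresser €626.82: home furniture, €125.00 or more → 6.5% → €40.74
Floor lamp €159.03: home furniture, €125.00 or more → 6.5% → €10.34
Bike helmet €95.99: sporting goods → 9.5% → €9.12
Side table €90.85: home furniture, under €125.00 → 0% → €0.00
Subtotal = €1247.57; tax = €86.17; total due = €1333.74

€1333.74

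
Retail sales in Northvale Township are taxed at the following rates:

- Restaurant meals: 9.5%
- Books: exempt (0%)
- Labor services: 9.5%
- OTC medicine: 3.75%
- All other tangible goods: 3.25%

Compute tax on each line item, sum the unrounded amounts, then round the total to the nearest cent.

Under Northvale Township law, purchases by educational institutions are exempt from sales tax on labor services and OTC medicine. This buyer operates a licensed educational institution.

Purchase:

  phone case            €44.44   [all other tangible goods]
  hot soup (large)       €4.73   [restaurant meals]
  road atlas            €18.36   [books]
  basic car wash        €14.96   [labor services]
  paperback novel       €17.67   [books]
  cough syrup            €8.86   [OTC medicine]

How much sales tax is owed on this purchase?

Phone case €44.44: all other tangible goods → 3.25% → €1.4443
Hot soup (large) €4.73: restaurant meals → 9.5% → €0.44935
Road atlas €18.36: books → 0% → €0.00
Basic car wash €14.96: labor services, buyer-exempt → 0% → €0.00
Paperback novel €17.67: books → 0% → €0.00
Cough syrup €8.86: OTC medicine, buyer-exempt → 0% → €0.00
Unrounded tax sum = €1.89365 → €1.89

€1.89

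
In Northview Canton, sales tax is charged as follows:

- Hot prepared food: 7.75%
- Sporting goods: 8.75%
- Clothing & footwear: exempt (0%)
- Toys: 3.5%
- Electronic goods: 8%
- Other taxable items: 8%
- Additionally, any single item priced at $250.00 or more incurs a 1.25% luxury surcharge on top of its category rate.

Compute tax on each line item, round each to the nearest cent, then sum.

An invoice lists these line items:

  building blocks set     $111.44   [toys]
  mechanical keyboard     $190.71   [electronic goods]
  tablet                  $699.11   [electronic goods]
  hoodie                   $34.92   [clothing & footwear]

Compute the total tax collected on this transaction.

Building blocks set $111.44: toys → 3.5% → $3.90
Mechanical keyboard $190.71: electronic goods → 8% → $15.26
Tablet $699.11: electronic goods → 8% + 1.25% surcharge = 9.25% → $64.67
Hoodie $34.92: clothing & footwear → 0% → $0.00
Total tax = $3.90 + $15.26 + $64.67 = $83.83

$83.83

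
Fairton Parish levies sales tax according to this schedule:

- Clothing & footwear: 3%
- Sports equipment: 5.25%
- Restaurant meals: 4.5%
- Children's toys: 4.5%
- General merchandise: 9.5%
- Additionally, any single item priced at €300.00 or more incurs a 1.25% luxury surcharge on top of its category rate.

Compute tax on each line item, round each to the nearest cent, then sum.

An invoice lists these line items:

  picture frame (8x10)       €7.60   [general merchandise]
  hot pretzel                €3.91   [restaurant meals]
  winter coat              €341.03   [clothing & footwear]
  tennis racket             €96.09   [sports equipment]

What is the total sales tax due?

€20.43

Picture frame (8x10) €7.60: general merchandise → 9.5% → €0.72
Hot pretzel €3.91: restaurant meals → 4.5% → €0.18
Winter coat €341.03: clothing & footwear → 3% + 1.25% surcharge = 4.25% → €14.49
Tennis racket €96.09: sports equipment → 5.25% → €5.04
Total tax = €0.72 + €0.18 + €14.49 + €5.04 = €20.43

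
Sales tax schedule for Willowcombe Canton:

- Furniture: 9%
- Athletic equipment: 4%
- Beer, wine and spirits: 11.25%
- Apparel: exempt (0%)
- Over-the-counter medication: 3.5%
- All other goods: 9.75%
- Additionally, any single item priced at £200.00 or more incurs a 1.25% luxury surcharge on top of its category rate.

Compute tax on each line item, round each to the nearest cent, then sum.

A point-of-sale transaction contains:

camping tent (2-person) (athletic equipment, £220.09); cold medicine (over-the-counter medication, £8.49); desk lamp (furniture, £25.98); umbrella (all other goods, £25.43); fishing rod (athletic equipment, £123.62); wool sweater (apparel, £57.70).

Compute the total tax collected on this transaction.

Camping tent (2-person) £220.09: athletic equipment → 4% + 1.25% surcharge = 5.25% → £11.55
Cold medicine £8.49: over-the-counter medication → 3.5% → £0.30
Desk lamp £25.98: furniture → 9% → £2.34
Umbrella £25.43: all other goods → 9.75% → £2.48
Fishing rod £123.62: athletic equipment → 4% → £4.94
Wool sweater £57.70: apparel → 0% → £0.00
Total tax = £11.55 + £0.30 + £2.34 + £2.48 + £4.94 = £21.61

£21.61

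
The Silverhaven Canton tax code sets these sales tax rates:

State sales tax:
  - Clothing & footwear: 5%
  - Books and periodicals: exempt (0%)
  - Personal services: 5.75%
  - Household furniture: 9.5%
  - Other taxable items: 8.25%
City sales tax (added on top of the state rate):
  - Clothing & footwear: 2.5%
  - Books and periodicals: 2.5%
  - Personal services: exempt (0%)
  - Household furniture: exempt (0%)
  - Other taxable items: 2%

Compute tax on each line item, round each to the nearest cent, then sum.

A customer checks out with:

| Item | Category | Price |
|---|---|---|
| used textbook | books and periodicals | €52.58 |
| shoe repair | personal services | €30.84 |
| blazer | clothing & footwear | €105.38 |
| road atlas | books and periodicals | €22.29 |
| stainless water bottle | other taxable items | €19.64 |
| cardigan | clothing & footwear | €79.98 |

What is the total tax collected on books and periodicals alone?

€1.87

Used textbook €52.58: books and periodicals → 0% + 2.5% city = 2.5% → €1.31
Road atlas €22.29: books and periodicals → 0% + 2.5% city = 2.5% → €0.56
Tax on books and periodicals = €1.31 + €0.56 = €1.87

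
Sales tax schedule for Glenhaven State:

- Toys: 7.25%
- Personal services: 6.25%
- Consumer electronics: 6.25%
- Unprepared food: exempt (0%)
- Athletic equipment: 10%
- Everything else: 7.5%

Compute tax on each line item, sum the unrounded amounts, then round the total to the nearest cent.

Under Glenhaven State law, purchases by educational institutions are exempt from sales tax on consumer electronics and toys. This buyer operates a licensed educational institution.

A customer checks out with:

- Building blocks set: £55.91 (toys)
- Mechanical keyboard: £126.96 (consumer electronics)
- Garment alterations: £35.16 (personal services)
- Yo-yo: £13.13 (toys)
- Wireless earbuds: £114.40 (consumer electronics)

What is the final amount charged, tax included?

Building blocks set £55.91: toys, buyer-exempt → 0% → £0.00
Mechanical keyboard £126.96: consumer electronics, buyer-exempt → 0% → £0.00
Garment alterations £35.16: personal services → 6.25% → £2.1975
Yo-yo £13.13: toys, buyer-exempt → 0% → £0.00
Wireless earbuds £114.40: consumer electronics, buyer-exempt → 0% → £0.00
Subtotal = £345.56; unrounded tax = £2.1975 → £2.20; total due = £347.76

£347.76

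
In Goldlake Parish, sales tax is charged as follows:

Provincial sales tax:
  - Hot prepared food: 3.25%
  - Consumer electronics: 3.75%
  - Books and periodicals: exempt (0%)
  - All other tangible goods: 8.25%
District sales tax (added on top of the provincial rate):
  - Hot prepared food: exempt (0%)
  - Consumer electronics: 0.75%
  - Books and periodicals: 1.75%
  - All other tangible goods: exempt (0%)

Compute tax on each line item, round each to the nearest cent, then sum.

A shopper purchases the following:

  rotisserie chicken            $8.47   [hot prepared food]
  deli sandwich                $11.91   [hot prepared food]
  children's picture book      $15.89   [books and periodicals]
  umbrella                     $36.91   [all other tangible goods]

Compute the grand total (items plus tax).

Rotisserie chicken $8.47: hot prepared food → 3.25% + 0% district = 3.25% → $0.28
Deli sandwich $11.91: hot prepared food → 3.25% + 0% district = 3.25% → $0.39
Children's picture book $15.89: books and periodicals → 0% + 1.75% district = 1.75% → $0.28
Umbrella $36.91: all other tangible goods → 8.25% + 0% district = 8.25% → $3.05
Subtotal = $73.18; tax = $4.00; total due = $77.18

$77.18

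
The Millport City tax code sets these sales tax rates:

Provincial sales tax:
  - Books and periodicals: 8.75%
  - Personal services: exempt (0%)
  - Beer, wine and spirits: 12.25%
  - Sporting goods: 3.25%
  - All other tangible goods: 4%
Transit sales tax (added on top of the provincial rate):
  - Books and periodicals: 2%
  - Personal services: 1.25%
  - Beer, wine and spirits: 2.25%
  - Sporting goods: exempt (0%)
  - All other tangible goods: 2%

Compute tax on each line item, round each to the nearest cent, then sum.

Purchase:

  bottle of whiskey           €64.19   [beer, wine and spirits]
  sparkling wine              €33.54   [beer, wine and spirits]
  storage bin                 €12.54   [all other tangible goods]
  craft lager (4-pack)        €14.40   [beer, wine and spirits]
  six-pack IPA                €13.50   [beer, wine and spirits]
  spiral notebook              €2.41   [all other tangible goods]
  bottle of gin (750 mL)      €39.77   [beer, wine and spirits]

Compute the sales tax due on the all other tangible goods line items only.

Storage bin €12.54: all other tangible goods → 4% + 2% transit = 6% → €0.75
Spiral notebook €2.41: all other tangible goods → 4% + 2% transit = 6% → €0.14
Tax on all other tangible goods = €0.75 + €0.14 = €0.89

€0.89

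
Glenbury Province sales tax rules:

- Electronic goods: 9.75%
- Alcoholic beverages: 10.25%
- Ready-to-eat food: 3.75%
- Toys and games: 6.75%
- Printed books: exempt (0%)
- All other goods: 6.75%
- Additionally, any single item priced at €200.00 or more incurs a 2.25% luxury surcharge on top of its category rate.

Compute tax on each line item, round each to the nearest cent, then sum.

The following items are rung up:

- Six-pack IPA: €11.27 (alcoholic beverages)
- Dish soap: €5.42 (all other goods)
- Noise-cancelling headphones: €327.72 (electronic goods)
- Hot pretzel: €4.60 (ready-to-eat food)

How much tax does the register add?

€41.03

Six-pack IPA €11.27: alcoholic beverages → 10.25% → €1.16
Dish soap €5.42: all other goods → 6.75% → €0.37
Noise-cancelling headphones €327.72: electronic goods → 9.75% + 2.25% surcharge = 12% → €39.33
Hot pretzel €4.60: ready-to-eat food → 3.75% → €0.17
Total tax = €1.16 + €0.37 + €39.33 + €0.17 = €41.03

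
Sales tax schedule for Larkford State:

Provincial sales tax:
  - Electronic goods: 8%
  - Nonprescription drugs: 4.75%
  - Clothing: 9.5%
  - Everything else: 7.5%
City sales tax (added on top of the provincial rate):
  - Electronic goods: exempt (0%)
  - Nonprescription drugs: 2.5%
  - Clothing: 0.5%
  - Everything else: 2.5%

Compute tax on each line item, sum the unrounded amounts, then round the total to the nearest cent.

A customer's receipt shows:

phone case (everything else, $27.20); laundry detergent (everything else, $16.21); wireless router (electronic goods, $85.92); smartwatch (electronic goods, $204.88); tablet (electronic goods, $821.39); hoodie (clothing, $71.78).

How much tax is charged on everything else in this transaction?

$4.34

Phone case $27.20: everything else → 7.5% + 2.5% city = 10% → $2.72
Laundry detergent $16.21: everything else → 7.5% + 2.5% city = 10% → $1.621
Tax on everything else: unrounded sum = $4.341 → $4.34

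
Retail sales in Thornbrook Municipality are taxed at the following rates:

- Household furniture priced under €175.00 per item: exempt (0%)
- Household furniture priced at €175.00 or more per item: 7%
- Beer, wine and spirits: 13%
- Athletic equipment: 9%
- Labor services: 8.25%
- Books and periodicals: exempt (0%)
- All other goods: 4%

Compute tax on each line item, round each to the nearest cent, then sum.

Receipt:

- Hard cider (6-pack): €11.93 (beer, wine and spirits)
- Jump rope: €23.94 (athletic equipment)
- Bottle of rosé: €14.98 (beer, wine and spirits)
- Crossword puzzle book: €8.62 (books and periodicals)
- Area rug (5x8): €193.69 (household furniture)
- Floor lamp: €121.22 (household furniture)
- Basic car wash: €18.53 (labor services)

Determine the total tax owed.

Hard cider (6-pack) €11.93: beer, wine and spirits → 13% → €1.55
Jump rope €23.94: athletic equipment → 9% → €2.15
Bottle of rosé €14.98: beer, wine and spirits → 13% → €1.95
Crossword puzzle book €8.62: books and periodicals → 0% → €0.00
Area rug (5x8) €193.69: household furniture, €175.00 or more → 7% → €13.56
Floor lamp €121.22: household furniture, under €175.00 → 0% → €0.00
Basic car wash €18.53: labor services → 8.25% → €1.53
Total tax = €1.55 + €2.15 + €1.95 + €13.56 + €1.53 = €20.74

€20.74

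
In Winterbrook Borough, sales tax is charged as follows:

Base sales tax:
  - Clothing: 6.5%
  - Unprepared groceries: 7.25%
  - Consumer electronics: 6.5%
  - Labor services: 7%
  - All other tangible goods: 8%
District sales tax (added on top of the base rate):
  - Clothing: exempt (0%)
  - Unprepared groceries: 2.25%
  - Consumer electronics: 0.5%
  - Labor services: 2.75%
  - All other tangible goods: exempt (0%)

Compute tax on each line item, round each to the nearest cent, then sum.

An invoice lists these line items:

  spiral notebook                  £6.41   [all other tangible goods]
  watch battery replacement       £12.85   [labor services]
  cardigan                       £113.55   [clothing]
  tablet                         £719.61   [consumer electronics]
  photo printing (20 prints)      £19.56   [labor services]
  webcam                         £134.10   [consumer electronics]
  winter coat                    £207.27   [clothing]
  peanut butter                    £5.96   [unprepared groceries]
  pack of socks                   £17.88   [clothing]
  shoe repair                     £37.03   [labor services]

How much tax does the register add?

£89.62

Spiral notebook £6.41: all other tangible goods → 8% + 0% district = 8% → £0.51
Watch battery replacement £12.85: labor services → 7% + 2.75% district = 9.75% → £1.25
Cardigan £113.55: clothing → 6.5% + 0% district = 6.5% → £7.38
Tablet £719.61: consumer electronics → 6.5% + 0.5% district = 7% → £50.37
Photo printing (20 prints) £19.56: labor services → 7% + 2.75% district = 9.75% → £1.91
Webcam £134.10: consumer electronics → 6.5% + 0.5% district = 7% → £9.39
Winter coat £207.27: clothing → 6.5% + 0% district = 6.5% → £13.47
Peanut butter £5.96: unprepared groceries → 7.25% + 2.25% district = 9.5% → £0.57
Pack of socks £17.88: clothing → 6.5% + 0% district = 6.5% → £1.16
Shoe repair £37.03: labor services → 7% + 2.75% district = 9.75% → £3.61
Total tax = £0.51 + £1.25 + £7.38 + £50.37 + £1.91 + £9.39 + £13.47 + £0.57 + £1.16 + £3.61 = £89.62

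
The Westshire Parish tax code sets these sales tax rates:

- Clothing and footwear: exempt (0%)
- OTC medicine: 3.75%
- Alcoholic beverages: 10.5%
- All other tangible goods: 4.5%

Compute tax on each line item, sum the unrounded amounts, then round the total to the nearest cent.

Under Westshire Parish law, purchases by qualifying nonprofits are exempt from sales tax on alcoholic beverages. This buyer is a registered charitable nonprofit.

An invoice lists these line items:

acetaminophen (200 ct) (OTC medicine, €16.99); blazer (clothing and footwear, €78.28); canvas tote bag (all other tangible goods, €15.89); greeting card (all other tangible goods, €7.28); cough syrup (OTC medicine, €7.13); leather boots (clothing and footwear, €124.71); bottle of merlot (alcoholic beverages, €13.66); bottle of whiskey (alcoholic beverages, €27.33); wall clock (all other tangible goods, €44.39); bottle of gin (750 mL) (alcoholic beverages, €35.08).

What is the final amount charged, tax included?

Acetaminophen (200 ct) €16.99: OTC medicine → 3.75% → €0.637125
Blazer €78.28: clothing and footwear → 0% → €0.00
Canvas tote bag €15.89: all other tangible goods → 4.5% → €0.71505
Greeting card €7.28: all other tangible goods → 4.5% → €0.3276
Cough syrup €7.13: OTC medicine → 3.75% → €0.267375
Leather boots €124.71: clothing and footwear → 0% → €0.00
Bottle of merlot €13.66: alcoholic beverages, buyer-exempt → 0% → €0.00
Bottle of whiskey €27.33: alcoholic beverages, buyer-exempt → 0% → €0.00
Wall clock €44.39: all other tangible goods → 4.5% → €1.99755
Bottle of gin (750 mL) €35.08: alcoholic beverages, buyer-exempt → 0% → €0.00
Subtotal = €370.74; unrounded tax = €3.9447 → €3.94; total due = €374.68

€374.68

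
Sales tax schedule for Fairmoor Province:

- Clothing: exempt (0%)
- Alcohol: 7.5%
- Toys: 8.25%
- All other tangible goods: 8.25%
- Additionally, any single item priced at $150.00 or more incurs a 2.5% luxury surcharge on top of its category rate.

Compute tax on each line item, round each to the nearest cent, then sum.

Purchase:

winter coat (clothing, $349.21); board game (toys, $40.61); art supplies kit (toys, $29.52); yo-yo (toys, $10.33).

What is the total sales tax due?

$15.37

Winter coat $349.21: clothing → 0% + 2.5% surcharge = 2.5% → $8.73
Board game $40.61: toys → 8.25% → $3.35
Art supplies kit $29.52: toys → 8.25% → $2.44
Yo-yo $10.33: toys → 8.25% → $0.85
Total tax = $8.73 + $3.35 + $2.44 + $0.85 = $15.37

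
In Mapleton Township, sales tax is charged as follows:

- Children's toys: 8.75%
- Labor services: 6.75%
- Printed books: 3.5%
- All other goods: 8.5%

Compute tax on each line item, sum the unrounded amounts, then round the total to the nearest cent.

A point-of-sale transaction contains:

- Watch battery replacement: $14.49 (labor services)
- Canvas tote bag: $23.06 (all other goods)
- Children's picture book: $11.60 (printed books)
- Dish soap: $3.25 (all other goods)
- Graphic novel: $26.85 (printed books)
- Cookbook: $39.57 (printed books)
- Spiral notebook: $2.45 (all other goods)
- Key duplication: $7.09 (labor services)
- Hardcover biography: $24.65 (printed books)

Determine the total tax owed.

Watch battery replacement $14.49: labor services → 6.75% → $0.978075
Canvas tote bag $23.06: all other goods → 8.5% → $1.9601
Children's picture book $11.60: printed books → 3.5% → $0.406
Dish soap $3.25: all other goods → 8.5% → $0.27625
Graphic novel $26.85: printed books → 3.5% → $0.93975
Cookbook $39.57: printed books → 3.5% → $1.38495
Spiral notebook $2.45: all other goods → 8.5% → $0.20825
Key duplication $7.09: labor services → 6.75% → $0.478575
Hardcover biography $24.65: printed books → 3.5% → $0.86275
Unrounded tax sum = $7.4947 → $7.49

$7.49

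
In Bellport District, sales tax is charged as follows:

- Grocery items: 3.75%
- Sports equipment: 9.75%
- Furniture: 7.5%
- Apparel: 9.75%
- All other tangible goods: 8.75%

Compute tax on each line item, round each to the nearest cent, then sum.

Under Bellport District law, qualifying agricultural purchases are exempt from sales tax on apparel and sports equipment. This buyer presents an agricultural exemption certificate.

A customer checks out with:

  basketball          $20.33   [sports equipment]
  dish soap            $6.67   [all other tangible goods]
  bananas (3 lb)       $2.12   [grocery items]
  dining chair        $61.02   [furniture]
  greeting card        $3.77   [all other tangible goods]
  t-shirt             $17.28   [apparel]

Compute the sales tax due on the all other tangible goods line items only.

Dish soap $6.67: all other tangible goods → 8.75% → $0.58
Greeting card $3.77: all other tangible goods → 8.75% → $0.33
Tax on all other tangible goods = $0.58 + $0.33 = $0.91

$0.91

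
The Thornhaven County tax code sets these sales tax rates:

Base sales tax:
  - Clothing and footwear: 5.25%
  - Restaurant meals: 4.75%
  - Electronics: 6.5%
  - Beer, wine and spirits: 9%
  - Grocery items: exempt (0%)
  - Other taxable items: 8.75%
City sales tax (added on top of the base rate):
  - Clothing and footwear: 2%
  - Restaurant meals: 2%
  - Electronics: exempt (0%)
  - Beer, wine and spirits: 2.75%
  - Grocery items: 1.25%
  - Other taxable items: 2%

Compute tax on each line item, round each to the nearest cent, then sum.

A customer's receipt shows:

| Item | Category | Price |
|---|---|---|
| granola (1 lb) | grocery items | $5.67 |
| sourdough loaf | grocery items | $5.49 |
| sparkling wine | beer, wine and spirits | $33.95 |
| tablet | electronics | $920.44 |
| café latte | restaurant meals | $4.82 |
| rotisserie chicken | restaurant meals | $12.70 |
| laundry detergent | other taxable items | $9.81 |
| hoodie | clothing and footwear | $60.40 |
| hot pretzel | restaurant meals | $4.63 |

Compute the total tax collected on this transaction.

$70.89

Granola (1 lb) $5.67: grocery items → 0% + 1.25% city = 1.25% → $0.07
Sourdough loaf $5.49: grocery items → 0% + 1.25% city = 1.25% → $0.07
Sparkling wine $33.95: beer, wine and spirits → 9% + 2.75% city = 11.75% → $3.99
Tablet $920.44: electronics → 6.5% + 0% city = 6.5% → $59.83
Café latte $4.82: restaurant meals → 4.75% + 2% city = 6.75% → $0.33
Rotisserie chicken $12.70: restaurant meals → 4.75% + 2% city = 6.75% → $0.86
Laundry detergent $9.81: other taxable items → 8.75% + 2% city = 10.75% → $1.05
Hoodie $60.40: clothing and footwear → 5.25% + 2% city = 7.25% → $4.38
Hot pretzel $4.63: restaurant meals → 4.75% + 2% city = 6.75% → $0.31
Total tax = $0.07 + $0.07 + $3.99 + $59.83 + $0.33 + $0.86 + $1.05 + $4.38 + $0.31 = $70.89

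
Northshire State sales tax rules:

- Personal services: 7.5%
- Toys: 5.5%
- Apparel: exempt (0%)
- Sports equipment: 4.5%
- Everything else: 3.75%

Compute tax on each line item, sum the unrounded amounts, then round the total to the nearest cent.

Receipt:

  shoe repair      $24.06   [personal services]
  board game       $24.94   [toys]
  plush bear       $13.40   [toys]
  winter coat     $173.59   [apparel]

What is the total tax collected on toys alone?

$2.11

Board game $24.94: toys → 5.5% → $1.3717
Plush bear $13.40: toys → 5.5% → $0.737
Tax on toys: unrounded sum = $2.1087 → $2.11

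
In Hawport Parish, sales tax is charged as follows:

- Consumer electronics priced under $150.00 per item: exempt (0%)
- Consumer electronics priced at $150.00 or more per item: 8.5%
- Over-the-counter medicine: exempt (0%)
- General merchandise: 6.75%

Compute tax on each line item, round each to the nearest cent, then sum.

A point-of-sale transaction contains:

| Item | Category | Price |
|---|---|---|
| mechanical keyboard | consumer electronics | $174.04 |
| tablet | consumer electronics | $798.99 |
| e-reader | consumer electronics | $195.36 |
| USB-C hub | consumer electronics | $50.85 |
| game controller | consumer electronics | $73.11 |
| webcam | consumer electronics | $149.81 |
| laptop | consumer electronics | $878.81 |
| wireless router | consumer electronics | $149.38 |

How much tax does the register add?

Mechanical keyboard $174.04: consumer electronics, $150.00 or more → 8.5% → $14.79
Tablet $798.99: consumer electronics, $150.00 or more → 8.5% → $67.91
E-reader $195.36: consumer electronics, $150.00 or more → 8.5% → $16.61
USB-C hub $50.85: consumer electronics, under $150.00 → 0% → $0.00
Game controller $73.11: consumer electronics, under $150.00 → 0% → $0.00
Webcam $149.81: consumer electronics, under $150.00 → 0% → $0.00
Laptop $878.81: consumer electronics, $150.00 or more → 8.5% → $74.70
Wireless router $149.38: consumer electronics, under $150.00 → 0% → $0.00
Total tax = $14.79 + $67.91 + $16.61 + $74.70 = $174.01

$174.01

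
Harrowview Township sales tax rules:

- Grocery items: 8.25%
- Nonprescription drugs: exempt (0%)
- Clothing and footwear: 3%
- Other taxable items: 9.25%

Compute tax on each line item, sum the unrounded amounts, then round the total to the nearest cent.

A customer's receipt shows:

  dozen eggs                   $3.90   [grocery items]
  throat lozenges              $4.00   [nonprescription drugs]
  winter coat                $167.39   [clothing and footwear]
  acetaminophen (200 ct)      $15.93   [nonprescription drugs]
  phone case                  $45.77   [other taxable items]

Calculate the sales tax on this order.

$9.58

Dozen eggs $3.90: grocery items → 8.25% → $0.32175
Throat lozenges $4.00: nonprescription drugs → 0% → $0.00
Winter coat $167.39: clothing and footwear → 3% → $5.0217
Acetaminophen (200 ct) $15.93: nonprescription drugs → 0% → $0.00
Phone case $45.77: other taxable items → 9.25% → $4.233725
Unrounded tax sum = $9.577175 → $9.58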